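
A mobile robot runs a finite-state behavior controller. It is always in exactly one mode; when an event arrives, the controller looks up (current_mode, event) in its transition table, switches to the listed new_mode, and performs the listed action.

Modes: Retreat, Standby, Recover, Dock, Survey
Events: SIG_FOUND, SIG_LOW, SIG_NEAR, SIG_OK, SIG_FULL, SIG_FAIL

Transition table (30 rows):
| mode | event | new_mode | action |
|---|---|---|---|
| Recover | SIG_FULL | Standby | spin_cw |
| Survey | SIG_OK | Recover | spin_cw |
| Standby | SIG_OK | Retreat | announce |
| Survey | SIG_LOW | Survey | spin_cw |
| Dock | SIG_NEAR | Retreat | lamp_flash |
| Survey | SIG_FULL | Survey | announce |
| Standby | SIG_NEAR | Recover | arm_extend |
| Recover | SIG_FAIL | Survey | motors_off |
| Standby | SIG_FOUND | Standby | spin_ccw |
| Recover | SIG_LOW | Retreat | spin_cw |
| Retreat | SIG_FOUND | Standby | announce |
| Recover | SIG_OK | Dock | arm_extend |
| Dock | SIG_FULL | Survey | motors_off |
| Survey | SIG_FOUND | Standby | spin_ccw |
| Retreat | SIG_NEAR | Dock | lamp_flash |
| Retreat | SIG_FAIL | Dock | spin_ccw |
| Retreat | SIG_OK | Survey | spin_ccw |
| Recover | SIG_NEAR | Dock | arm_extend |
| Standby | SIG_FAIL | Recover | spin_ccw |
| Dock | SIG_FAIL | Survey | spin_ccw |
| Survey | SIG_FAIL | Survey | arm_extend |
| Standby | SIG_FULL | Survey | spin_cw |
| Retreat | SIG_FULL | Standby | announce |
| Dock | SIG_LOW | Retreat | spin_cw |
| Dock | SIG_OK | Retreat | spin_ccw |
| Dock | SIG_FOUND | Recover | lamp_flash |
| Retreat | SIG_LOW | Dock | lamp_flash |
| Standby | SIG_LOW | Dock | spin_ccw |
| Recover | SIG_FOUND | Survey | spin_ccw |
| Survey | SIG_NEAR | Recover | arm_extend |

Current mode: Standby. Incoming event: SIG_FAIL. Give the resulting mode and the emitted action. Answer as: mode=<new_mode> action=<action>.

mode=Recover action=spin_ccw

current mode = Standby; filter table to that mode:
  (Standby, SIG_OK) → (Retreat, announce)
  (Standby, SIG_NEAR) → (Recover, arm_extend)
  (Standby, SIG_FOUND) → (Standby, spin_ccw)
  (Standby, SIG_FAIL) → (Recover, spin_ccw)  ← event matches
  (Standby, SIG_FULL) → (Survey, spin_cw)
  (Standby, SIG_LOW) → (Dock, spin_ccw)
event = SIG_FAIL selects (Recover, spin_ccw)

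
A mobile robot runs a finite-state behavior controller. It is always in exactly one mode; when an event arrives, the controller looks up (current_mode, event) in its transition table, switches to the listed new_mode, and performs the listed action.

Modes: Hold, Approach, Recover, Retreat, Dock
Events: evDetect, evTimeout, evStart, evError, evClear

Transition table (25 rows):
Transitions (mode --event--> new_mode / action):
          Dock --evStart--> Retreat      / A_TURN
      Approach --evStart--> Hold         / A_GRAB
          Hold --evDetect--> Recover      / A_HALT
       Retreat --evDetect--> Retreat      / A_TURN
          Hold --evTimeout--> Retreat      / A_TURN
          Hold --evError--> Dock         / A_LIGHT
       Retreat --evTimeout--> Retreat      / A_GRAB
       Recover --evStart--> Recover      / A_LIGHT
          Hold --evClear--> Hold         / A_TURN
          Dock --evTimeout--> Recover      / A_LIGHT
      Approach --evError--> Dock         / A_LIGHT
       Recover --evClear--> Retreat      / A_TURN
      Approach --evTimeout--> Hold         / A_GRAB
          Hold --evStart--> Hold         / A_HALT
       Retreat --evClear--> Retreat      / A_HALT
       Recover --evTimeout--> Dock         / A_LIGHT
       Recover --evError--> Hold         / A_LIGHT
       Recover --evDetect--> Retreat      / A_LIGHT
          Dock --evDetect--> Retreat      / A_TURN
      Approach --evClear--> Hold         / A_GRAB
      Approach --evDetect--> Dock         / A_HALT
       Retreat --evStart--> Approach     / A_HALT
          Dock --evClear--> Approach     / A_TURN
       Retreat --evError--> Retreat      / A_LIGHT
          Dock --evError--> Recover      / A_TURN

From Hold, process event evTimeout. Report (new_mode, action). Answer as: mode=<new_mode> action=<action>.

mode=Retreat action=A_TURN

current mode = Hold; filter table to that mode:
  (Hold, evDetect) → (Recover, A_HALT)
  (Hold, evTimeout) → (Retreat, A_TURN)  ← event matches
  (Hold, evError) → (Dock, A_LIGHT)
  (Hold, evClear) → (Hold, A_TURN)
  (Hold, evStart) → (Hold, A_HALT)
event = evTimeout selects (Retreat, A_TURN)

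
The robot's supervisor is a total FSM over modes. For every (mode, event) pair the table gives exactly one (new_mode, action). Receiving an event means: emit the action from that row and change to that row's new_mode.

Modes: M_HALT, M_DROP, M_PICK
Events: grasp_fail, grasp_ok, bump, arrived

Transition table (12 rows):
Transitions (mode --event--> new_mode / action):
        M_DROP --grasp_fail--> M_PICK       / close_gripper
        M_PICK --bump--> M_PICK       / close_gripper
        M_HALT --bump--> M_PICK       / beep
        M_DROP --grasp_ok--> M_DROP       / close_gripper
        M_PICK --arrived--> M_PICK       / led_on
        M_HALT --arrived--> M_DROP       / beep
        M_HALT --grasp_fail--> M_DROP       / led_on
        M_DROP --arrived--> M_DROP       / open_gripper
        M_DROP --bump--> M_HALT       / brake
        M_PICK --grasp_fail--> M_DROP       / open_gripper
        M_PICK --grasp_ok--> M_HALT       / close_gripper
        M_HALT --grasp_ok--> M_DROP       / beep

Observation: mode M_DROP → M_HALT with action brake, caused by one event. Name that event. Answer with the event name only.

bump

try grasp_fail: (M_DROP, grasp_fail) → (M_PICK, close_gripper)
try grasp_ok: (M_DROP, grasp_ok) → (M_DROP, close_gripper)
try bump: (M_DROP, bump) → (M_HALT, brake)  ← matches
try arrived: (M_DROP, arrived) → (M_DROP, open_gripper)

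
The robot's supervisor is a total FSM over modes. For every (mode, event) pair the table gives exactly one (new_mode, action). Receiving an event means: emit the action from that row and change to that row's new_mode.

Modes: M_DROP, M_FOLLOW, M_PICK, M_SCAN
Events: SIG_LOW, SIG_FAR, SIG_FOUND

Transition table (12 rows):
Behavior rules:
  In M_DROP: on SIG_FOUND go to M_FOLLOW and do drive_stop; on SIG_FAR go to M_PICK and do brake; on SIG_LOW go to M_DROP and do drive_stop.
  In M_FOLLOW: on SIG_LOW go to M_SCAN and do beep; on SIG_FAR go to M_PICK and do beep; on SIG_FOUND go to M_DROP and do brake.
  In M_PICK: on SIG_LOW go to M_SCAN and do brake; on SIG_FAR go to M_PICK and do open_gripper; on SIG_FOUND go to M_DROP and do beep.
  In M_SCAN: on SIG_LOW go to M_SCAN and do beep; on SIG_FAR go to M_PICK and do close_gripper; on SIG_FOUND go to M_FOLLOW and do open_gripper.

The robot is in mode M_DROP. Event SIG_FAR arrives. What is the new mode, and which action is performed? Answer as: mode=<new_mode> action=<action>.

mode=M_PICK action=brake

current mode = M_DROP; filter table to that mode:
  (M_DROP, SIG_FOUND) → (M_FOLLOW, drive_stop)
  (M_DROP, SIG_FAR) → (M_PICK, brake)  ← event matches
  (M_DROP, SIG_LOW) → (M_DROP, drive_stop)
event = SIG_FAR selects (M_PICK, brake)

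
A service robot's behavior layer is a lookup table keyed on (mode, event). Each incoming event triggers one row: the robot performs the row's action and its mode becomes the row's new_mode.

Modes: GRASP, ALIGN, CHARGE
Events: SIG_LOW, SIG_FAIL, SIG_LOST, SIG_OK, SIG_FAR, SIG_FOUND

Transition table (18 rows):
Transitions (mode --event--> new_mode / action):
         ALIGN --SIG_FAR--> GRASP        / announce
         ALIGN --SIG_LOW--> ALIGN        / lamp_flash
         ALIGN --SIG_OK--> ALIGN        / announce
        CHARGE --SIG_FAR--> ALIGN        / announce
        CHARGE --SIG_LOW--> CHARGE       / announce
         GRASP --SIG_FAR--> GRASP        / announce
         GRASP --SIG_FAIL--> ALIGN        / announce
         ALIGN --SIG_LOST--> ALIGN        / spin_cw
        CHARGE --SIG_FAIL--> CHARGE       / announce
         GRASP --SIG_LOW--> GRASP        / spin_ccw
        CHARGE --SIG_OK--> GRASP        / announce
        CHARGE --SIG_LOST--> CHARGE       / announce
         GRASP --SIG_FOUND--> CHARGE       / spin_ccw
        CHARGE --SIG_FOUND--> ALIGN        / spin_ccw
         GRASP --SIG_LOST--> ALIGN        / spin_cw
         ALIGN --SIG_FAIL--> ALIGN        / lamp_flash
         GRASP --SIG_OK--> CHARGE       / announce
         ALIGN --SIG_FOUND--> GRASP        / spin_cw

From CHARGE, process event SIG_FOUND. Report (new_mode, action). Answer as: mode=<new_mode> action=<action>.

current mode = CHARGE; filter table to that mode:
  (CHARGE, SIG_FAR) → (ALIGN, announce)
  (CHARGE, SIG_LOW) → (CHARGE, announce)
  (CHARGE, SIG_FAIL) → (CHARGE, announce)
  (CHARGE, SIG_OK) → (GRASP, announce)
  (CHARGE, SIG_LOST) → (CHARGE, announce)
  (CHARGE, SIG_FOUND) → (ALIGN, spin_ccw)  ← event matches
event = SIG_FOUND selects (ALIGN, spin_ccw)

mode=ALIGN action=spin_ccw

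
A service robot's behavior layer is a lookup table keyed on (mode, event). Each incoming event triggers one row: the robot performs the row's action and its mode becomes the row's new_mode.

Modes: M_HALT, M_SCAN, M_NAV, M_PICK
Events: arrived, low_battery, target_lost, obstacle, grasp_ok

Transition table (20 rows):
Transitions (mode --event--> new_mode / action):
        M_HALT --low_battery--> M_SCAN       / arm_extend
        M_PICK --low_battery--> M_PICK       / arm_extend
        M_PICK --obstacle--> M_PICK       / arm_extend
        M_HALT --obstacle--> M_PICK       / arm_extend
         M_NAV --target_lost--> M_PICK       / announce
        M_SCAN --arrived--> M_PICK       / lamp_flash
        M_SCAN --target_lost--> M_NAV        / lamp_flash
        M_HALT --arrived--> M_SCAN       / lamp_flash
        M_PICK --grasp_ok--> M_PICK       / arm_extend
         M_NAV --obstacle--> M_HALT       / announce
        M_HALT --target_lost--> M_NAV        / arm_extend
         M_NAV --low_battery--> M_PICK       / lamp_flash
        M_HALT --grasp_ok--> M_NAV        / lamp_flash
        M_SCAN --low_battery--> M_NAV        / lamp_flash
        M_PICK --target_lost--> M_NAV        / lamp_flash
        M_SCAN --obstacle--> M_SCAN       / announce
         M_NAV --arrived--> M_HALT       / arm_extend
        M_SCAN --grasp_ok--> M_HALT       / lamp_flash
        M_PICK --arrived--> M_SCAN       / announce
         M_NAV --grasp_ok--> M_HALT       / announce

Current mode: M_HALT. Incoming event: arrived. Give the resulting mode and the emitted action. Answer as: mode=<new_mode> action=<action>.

current mode = M_HALT; filter table to that mode:
  (M_HALT, low_battery) → (M_SCAN, arm_extend)
  (M_HALT, obstacle) → (M_PICK, arm_extend)
  (M_HALT, arrived) → (M_SCAN, lamp_flash)  ← event matches
  (M_HALT, target_lost) → (M_NAV, arm_extend)
  (M_HALT, grasp_ok) → (M_NAV, lamp_flash)
event = arrived selects (M_SCAN, lamp_flash)

mode=M_SCAN action=lamp_flash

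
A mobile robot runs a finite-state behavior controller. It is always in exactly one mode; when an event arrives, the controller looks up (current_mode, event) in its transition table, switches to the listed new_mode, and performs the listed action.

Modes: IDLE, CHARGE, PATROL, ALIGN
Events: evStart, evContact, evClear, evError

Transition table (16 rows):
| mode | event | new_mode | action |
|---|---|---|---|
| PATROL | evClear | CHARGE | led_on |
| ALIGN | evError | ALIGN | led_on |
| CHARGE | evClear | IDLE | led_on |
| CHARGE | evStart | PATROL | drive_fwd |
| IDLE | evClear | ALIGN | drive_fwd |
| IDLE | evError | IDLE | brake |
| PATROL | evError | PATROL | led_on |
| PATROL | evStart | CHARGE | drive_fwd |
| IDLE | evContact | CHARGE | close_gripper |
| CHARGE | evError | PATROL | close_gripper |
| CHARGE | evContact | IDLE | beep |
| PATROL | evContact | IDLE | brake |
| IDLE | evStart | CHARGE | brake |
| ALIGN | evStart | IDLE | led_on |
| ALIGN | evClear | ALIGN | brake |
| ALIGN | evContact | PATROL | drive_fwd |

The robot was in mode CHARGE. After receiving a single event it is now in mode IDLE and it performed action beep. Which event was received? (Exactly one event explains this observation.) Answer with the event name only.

evContact

try evStart: (CHARGE, evStart) → (PATROL, drive_fwd)
try evContact: (CHARGE, evContact) → (IDLE, beep)  ← matches
try evClear: (CHARGE, evClear) → (IDLE, led_on)
try evError: (CHARGE, evError) → (PATROL, close_gripper)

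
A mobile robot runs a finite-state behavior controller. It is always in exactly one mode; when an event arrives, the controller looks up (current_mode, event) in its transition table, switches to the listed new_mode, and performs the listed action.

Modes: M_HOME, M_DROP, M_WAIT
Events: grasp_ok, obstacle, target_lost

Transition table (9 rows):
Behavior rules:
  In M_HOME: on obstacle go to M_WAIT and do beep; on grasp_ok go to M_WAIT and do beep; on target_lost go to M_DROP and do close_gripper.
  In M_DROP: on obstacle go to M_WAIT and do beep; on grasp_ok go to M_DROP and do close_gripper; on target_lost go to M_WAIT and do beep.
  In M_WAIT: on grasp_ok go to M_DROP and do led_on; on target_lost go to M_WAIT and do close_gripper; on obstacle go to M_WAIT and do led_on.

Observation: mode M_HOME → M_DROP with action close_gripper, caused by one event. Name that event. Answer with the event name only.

try grasp_ok: (M_HOME, grasp_ok) → (M_WAIT, beep)
try obstacle: (M_HOME, obstacle) → (M_WAIT, beep)
try target_lost: (M_HOME, target_lost) → (M_DROP, close_gripper)  ← matches

target_lost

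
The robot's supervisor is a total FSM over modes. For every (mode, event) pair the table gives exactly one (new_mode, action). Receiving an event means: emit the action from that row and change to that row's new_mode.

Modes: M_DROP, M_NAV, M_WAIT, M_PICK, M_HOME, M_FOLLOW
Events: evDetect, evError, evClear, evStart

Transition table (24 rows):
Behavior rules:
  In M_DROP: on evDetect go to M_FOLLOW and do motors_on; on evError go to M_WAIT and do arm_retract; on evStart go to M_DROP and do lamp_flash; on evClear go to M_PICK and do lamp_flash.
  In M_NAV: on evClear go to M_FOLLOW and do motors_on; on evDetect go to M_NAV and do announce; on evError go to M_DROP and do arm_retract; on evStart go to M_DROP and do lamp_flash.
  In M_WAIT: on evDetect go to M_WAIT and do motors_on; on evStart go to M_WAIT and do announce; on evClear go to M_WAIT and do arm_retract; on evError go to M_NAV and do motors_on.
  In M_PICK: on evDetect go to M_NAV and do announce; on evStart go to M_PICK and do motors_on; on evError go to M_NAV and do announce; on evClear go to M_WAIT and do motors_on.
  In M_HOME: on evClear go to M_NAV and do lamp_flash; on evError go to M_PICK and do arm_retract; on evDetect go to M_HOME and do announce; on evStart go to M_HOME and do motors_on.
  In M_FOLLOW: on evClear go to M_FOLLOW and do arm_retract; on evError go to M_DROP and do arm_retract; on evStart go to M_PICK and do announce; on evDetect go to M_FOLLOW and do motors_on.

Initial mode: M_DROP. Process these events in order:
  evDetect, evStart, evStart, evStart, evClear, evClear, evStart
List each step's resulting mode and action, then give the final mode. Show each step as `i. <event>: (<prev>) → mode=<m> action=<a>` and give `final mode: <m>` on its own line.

final mode: M_WAIT

1. evDetect: (M_DROP) → mode=M_FOLLOW action=motors_on
2. evStart: (M_FOLLOW) → mode=M_PICK action=announce
3. evStart: (M_PICK) → mode=M_PICK action=motors_on
4. evStart: (M_PICK) → mode=M_PICK action=motors_on
5. evClear: (M_PICK) → mode=M_WAIT action=motors_on
6. evClear: (M_WAIT) → mode=M_WAIT action=arm_retract
7. evStart: (M_WAIT) → mode=M_WAIT action=announce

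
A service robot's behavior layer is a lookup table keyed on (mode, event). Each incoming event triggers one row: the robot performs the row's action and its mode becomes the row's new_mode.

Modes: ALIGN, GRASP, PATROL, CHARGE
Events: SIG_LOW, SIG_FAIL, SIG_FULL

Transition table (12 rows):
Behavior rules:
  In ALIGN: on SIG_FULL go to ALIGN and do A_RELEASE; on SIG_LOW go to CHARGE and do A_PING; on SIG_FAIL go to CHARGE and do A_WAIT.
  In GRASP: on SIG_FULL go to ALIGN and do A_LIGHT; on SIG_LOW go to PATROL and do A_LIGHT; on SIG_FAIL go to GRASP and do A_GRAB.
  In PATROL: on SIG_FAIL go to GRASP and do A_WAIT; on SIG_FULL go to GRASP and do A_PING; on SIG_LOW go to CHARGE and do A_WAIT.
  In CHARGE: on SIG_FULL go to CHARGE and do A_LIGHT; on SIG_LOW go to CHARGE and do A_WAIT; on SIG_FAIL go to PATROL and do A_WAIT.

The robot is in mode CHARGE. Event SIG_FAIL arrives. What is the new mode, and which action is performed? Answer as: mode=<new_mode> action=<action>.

mode=PATROL action=A_WAIT

current mode = CHARGE; filter table to that mode:
  (CHARGE, SIG_FULL) → (CHARGE, A_LIGHT)
  (CHARGE, SIG_LOW) → (CHARGE, A_WAIT)
  (CHARGE, SIG_FAIL) → (PATROL, A_WAIT)  ← event matches
event = SIG_FAIL selects (PATROL, A_WAIT)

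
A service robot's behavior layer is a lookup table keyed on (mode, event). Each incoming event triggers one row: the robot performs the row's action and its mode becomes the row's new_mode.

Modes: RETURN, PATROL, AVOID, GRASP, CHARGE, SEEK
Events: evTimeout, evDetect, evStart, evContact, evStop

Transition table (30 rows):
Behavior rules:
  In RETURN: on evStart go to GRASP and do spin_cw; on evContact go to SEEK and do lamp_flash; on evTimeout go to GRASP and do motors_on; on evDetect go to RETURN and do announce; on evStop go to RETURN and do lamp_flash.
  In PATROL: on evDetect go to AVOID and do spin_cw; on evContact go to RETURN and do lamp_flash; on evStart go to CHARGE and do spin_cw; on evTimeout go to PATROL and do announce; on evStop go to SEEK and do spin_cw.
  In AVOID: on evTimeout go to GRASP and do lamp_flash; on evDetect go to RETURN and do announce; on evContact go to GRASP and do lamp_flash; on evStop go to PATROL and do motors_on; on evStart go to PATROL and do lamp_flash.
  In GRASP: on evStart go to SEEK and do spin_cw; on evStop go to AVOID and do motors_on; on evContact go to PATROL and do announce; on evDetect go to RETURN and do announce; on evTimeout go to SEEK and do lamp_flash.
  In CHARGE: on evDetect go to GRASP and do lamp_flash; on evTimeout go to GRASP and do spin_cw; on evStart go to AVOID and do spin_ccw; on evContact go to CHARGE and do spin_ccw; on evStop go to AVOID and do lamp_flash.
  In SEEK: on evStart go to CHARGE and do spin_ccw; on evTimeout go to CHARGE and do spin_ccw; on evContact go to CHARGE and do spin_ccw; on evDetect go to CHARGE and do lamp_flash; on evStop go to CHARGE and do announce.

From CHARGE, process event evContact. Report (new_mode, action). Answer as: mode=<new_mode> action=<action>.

current mode = CHARGE; filter table to that mode:
  (CHARGE, evDetect) → (GRASP, lamp_flash)
  (CHARGE, evTimeout) → (GRASP, spin_cw)
  (CHARGE, evStart) → (AVOID, spin_ccw)
  (CHARGE, evContact) → (CHARGE, spin_ccw)  ← event matches
  (CHARGE, evStop) → (AVOID, lamp_flash)
event = evContact selects (CHARGE, spin_ccw)

mode=CHARGE action=spin_ccw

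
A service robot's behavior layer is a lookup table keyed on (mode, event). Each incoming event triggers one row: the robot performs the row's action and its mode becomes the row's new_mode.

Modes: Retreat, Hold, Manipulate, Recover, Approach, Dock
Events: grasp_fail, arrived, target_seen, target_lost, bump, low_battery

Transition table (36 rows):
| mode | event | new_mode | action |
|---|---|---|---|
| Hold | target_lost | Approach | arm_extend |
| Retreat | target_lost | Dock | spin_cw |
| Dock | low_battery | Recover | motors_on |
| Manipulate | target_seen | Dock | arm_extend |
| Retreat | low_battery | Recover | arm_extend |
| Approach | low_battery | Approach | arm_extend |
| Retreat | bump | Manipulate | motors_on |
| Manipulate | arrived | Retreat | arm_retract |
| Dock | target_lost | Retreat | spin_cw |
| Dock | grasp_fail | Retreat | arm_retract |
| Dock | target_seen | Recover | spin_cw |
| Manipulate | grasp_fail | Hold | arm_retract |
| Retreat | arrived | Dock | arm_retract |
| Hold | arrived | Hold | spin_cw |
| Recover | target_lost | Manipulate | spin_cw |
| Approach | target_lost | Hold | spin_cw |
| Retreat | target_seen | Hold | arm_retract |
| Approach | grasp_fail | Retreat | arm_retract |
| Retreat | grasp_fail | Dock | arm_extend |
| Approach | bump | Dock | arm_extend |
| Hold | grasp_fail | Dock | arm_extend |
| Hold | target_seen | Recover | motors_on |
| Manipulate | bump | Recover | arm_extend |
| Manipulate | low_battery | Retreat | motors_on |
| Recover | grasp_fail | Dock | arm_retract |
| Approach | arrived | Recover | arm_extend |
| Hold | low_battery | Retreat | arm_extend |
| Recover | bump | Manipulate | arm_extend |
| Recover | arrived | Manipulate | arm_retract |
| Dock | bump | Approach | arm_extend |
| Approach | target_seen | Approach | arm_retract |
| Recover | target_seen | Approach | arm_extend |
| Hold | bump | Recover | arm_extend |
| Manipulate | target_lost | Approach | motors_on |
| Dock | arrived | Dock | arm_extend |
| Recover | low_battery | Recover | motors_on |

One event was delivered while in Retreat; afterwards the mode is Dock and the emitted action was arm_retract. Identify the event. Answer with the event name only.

arrived

try grasp_fail: (Retreat, grasp_fail) → (Dock, arm_extend)
try arrived: (Retreat, arrived) → (Dock, arm_retract)  ← matches
try target_seen: (Retreat, target_seen) → (Hold, arm_retract)
try target_lost: (Retreat, target_lost) → (Dock, spin_cw)
try bump: (Retreat, bump) → (Manipulate, motors_on)
try low_battery: (Retreat, low_battery) → (Recover, arm_extend)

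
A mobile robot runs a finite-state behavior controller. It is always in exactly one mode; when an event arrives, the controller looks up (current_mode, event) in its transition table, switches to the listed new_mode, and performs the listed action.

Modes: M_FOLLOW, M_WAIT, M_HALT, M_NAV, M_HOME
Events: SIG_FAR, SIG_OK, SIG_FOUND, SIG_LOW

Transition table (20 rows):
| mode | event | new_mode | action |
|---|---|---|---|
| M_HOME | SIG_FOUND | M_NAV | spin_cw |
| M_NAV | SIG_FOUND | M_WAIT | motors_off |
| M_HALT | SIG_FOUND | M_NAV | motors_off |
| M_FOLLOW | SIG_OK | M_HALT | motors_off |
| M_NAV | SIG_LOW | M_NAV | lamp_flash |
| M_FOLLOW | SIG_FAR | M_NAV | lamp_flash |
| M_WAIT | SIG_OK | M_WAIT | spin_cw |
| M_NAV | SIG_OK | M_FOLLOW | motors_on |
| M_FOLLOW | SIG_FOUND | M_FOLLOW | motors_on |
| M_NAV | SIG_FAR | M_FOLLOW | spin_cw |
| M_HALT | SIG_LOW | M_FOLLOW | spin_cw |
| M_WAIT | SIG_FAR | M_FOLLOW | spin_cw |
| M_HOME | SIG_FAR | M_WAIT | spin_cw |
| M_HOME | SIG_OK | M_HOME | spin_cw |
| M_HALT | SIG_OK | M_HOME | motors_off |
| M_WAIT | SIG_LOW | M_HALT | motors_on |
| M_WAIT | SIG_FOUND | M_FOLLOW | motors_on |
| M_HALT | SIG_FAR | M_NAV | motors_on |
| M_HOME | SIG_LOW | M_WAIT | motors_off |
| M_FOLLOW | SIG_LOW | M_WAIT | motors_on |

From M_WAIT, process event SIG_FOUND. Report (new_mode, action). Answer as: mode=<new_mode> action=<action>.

mode=M_FOLLOW action=motors_on

current mode = M_WAIT; filter table to that mode:
  (M_WAIT, SIG_OK) → (M_WAIT, spin_cw)
  (M_WAIT, SIG_FAR) → (M_FOLLOW, spin_cw)
  (M_WAIT, SIG_LOW) → (M_HALT, motors_on)
  (M_WAIT, SIG_FOUND) → (M_FOLLOW, motors_on)  ← event matches
event = SIG_FOUND selects (M_FOLLOW, motors_on)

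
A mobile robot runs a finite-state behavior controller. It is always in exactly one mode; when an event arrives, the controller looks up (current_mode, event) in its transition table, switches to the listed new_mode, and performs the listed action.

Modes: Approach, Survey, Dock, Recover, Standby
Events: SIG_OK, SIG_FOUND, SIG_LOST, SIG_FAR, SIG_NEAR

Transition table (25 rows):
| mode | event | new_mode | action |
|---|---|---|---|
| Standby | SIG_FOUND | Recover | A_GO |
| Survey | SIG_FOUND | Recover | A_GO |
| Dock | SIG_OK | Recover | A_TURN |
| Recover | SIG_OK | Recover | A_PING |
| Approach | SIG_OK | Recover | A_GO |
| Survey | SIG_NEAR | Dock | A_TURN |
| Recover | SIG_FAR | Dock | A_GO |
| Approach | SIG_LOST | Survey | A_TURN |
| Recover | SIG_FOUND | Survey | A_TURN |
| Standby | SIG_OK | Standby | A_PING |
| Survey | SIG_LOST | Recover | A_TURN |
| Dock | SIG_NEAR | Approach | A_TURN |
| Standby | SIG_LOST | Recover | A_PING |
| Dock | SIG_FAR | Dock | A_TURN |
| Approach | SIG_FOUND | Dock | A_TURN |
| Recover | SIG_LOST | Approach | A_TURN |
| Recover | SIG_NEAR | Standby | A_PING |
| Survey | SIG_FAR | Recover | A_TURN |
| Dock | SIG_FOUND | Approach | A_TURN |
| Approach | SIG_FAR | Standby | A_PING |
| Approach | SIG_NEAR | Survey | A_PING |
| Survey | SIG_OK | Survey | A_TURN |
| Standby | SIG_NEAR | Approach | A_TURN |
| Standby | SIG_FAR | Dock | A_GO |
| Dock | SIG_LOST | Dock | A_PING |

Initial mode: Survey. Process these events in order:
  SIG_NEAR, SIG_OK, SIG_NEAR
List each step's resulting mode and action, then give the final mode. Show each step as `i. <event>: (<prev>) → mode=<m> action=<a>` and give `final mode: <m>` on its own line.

final mode: Standby

1. SIG_NEAR: (Survey) → mode=Dock action=A_TURN
2. SIG_OK: (Dock) → mode=Recover action=A_TURN
3. SIG_NEAR: (Recover) → mode=Standby action=A_PING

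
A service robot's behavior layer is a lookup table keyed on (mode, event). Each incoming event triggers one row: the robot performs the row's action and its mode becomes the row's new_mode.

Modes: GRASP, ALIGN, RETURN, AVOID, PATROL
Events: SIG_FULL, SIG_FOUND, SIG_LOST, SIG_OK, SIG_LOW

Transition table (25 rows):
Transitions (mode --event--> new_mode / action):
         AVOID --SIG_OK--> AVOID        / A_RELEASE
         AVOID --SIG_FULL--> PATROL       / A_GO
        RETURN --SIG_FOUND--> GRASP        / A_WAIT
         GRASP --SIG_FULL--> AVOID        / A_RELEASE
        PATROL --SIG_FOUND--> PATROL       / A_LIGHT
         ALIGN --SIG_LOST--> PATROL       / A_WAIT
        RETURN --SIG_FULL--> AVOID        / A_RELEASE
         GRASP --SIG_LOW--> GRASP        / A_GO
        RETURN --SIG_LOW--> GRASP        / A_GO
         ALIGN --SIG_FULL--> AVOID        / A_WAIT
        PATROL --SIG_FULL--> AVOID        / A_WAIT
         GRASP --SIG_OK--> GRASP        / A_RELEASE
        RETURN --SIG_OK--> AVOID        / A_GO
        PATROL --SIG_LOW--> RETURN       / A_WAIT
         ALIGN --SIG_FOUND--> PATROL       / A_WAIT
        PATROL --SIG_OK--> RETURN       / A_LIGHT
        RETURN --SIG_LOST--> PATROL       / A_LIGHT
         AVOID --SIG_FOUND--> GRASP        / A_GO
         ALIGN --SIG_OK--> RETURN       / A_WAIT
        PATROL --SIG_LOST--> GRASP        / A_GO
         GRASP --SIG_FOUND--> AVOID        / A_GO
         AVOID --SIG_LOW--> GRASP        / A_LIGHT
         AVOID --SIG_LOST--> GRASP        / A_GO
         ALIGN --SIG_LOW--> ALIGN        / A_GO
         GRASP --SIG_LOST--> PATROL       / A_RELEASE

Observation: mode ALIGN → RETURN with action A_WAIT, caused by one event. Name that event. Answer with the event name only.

SIG_OK

try SIG_FULL: (ALIGN, SIG_FULL) → (AVOID, A_WAIT)
try SIG_FOUND: (ALIGN, SIG_FOUND) → (PATROL, A_WAIT)
try SIG_LOST: (ALIGN, SIG_LOST) → (PATROL, A_WAIT)
try SIG_OK: (ALIGN, SIG_OK) → (RETURN, A_WAIT)  ← matches
try SIG_LOW: (ALIGN, SIG_LOW) → (ALIGN, A_GO)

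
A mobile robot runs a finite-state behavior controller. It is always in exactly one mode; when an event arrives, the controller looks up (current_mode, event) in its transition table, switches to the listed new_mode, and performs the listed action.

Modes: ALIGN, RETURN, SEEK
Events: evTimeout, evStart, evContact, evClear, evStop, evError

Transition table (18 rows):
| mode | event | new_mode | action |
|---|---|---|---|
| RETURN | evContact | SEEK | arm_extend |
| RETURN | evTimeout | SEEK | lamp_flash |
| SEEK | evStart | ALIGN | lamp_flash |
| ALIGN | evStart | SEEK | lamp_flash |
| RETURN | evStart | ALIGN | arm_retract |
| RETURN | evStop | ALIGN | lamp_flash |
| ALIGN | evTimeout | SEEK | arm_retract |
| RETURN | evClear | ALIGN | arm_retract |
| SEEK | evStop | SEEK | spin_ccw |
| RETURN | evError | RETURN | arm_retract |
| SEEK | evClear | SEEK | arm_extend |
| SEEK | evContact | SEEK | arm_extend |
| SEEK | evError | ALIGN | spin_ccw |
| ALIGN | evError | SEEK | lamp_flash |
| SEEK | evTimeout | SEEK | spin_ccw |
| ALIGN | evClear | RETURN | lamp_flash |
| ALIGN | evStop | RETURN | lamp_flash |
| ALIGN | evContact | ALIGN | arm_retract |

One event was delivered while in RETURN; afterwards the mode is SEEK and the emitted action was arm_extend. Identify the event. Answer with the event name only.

evContact

try evTimeout: (RETURN, evTimeout) → (SEEK, lamp_flash)
try evStart: (RETURN, evStart) → (ALIGN, arm_retract)
try evContact: (RETURN, evContact) → (SEEK, arm_extend)  ← matches
try evClear: (RETURN, evClear) → (ALIGN, arm_retract)
try evStop: (RETURN, evStop) → (ALIGN, lamp_flash)
try evError: (RETURN, evError) → (RETURN, arm_retract)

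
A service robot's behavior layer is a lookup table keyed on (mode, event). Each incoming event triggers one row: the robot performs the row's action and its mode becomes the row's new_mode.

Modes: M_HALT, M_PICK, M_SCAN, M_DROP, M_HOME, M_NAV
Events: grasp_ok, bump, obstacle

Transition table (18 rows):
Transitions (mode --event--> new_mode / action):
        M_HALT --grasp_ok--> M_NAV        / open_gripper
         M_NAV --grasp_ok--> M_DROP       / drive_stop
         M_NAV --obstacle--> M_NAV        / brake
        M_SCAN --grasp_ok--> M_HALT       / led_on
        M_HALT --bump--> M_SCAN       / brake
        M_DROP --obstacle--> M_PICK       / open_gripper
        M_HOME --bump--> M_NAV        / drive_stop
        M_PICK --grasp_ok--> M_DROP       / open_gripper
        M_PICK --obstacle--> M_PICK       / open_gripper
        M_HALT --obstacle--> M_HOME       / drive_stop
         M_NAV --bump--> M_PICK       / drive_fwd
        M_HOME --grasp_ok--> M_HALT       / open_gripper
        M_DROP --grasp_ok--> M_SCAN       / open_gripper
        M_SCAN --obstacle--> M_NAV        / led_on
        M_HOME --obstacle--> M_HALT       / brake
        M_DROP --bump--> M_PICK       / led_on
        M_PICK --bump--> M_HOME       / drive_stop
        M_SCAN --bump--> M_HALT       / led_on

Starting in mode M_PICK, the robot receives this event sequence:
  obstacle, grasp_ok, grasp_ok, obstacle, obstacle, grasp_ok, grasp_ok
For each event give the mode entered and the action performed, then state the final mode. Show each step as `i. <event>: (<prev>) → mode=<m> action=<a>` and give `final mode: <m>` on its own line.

1. obstacle: (M_PICK) → mode=M_PICK action=open_gripper
2. grasp_ok: (M_PICK) → mode=M_DROP action=open_gripper
3. grasp_ok: (M_DROP) → mode=M_SCAN action=open_gripper
4. obstacle: (M_SCAN) → mode=M_NAV action=led_on
5. obstacle: (M_NAV) → mode=M_NAV action=brake
6. grasp_ok: (M_NAV) → mode=M_DROP action=drive_stop
7. grasp_ok: (M_DROP) → mode=M_SCAN action=open_gripper

final mode: M_SCAN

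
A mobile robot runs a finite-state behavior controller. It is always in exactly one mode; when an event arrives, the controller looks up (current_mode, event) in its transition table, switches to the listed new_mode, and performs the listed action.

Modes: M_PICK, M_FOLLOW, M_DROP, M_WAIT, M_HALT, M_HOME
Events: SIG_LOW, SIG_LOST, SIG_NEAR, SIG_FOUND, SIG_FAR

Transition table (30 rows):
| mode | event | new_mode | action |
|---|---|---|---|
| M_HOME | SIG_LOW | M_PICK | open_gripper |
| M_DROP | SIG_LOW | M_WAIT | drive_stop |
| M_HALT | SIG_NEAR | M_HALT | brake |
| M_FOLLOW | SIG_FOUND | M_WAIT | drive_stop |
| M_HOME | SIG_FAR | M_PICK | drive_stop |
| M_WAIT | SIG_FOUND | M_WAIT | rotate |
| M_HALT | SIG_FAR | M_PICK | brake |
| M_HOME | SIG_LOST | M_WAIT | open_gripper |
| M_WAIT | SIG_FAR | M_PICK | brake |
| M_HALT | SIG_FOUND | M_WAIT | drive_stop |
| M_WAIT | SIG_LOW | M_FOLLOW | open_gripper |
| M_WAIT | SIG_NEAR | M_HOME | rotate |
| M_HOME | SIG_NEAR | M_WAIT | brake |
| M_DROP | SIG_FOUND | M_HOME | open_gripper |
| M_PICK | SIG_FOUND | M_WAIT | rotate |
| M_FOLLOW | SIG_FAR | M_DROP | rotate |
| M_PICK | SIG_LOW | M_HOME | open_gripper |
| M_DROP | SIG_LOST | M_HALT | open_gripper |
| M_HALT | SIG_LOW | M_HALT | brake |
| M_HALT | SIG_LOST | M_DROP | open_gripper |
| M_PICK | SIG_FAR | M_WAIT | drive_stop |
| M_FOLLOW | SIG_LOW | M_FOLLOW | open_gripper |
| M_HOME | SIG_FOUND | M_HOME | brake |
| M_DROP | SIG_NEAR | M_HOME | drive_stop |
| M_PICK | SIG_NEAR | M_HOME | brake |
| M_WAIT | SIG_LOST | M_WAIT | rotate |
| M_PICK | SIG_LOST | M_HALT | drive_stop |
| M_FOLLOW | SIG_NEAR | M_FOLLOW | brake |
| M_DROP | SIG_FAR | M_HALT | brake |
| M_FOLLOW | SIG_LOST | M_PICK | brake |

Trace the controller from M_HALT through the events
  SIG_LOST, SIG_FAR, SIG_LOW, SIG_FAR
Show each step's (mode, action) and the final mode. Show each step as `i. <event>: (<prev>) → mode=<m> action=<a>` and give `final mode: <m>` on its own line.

final mode: M_PICK

1. SIG_LOST: (M_HALT) → mode=M_DROP action=open_gripper
2. SIG_FAR: (M_DROP) → mode=M_HALT action=brake
3. SIG_LOW: (M_HALT) → mode=M_HALT action=brake
4. SIG_FAR: (M_HALT) → mode=M_PICK action=brake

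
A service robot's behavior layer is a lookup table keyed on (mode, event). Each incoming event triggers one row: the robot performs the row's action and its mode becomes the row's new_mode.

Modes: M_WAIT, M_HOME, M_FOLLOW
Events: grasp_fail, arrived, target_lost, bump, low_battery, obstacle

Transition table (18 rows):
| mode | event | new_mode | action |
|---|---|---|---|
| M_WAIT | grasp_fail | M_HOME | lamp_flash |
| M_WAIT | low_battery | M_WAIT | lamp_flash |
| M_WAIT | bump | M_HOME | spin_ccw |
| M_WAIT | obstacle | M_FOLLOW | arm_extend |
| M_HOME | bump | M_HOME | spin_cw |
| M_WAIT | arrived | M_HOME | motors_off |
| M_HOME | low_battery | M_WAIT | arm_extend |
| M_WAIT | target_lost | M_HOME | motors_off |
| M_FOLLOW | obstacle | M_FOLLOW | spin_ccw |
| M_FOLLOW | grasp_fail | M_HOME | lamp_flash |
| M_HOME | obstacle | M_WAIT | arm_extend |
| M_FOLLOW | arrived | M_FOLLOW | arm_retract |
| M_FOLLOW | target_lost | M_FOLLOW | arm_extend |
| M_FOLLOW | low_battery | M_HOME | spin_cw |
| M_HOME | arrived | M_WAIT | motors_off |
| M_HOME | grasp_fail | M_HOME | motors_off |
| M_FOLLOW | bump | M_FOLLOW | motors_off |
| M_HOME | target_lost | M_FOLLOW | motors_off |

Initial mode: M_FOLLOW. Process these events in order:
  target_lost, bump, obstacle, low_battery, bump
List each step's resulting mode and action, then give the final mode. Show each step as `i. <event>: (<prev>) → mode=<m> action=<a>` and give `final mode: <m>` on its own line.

1. target_lost: (M_FOLLOW) → mode=M_FOLLOW action=arm_extend
2. bump: (M_FOLLOW) → mode=M_FOLLOW action=motors_off
3. obstacle: (M_FOLLOW) → mode=M_FOLLOW action=spin_ccw
4. low_battery: (M_FOLLOW) → mode=M_HOME action=spin_cw
5. bump: (M_HOME) → mode=M_HOME action=spin_cw

final mode: M_HOME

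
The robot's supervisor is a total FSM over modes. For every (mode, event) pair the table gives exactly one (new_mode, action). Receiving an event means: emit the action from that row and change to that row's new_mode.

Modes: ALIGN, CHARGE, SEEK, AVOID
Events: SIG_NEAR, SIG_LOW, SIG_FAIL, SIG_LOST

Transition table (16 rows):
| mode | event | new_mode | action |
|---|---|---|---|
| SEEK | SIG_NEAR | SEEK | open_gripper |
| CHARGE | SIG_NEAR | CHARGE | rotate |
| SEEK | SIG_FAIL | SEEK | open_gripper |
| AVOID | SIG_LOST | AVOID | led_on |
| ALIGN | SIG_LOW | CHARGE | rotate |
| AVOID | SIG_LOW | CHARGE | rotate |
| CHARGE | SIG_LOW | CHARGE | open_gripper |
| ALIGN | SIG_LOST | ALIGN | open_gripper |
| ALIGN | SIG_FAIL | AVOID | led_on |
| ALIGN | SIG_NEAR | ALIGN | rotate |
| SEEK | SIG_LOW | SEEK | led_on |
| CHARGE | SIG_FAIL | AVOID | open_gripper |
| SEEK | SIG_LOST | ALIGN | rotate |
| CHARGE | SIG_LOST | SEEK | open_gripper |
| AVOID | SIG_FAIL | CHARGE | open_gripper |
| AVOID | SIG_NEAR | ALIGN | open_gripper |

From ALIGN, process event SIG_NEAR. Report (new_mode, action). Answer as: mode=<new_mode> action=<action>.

mode=ALIGN action=rotate

current mode = ALIGN; filter table to that mode:
  (ALIGN, SIG_LOW) → (CHARGE, rotate)
  (ALIGN, SIG_LOST) → (ALIGN, open_gripper)
  (ALIGN, SIG_FAIL) → (AVOID, led_on)
  (ALIGN, SIG_NEAR) → (ALIGN, rotate)  ← event matches
event = SIG_NEAR selects (ALIGN, rotate)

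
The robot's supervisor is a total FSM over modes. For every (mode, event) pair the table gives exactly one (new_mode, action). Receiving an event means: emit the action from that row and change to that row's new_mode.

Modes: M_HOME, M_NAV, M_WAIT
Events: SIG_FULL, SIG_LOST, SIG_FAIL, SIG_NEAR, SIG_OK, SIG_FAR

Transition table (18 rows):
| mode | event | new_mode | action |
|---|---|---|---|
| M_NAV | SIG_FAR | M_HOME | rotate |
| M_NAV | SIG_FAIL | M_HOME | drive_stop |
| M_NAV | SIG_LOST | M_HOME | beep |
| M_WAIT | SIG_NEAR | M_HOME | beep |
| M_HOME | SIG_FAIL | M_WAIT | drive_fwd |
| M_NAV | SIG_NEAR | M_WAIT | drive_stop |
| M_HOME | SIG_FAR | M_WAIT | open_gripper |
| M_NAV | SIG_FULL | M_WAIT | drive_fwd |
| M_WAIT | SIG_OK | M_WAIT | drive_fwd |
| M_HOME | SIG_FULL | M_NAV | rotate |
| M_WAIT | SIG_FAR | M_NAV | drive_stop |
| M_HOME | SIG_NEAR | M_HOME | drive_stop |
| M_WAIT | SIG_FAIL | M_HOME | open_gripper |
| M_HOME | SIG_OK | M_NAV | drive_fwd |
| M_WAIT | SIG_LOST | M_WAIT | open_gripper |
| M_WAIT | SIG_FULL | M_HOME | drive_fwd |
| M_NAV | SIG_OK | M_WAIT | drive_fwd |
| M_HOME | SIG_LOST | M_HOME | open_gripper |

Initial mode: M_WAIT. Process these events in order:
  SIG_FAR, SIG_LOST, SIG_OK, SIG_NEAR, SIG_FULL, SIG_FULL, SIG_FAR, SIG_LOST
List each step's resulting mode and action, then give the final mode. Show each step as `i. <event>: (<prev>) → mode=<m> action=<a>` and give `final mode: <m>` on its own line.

1. SIG_FAR: (M_WAIT) → mode=M_NAV action=drive_stop
2. SIG_LOST: (M_NAV) → mode=M_HOME action=beep
3. SIG_OK: (M_HOME) → mode=M_NAV action=drive_fwd
4. SIG_NEAR: (M_NAV) → mode=M_WAIT action=drive_stop
5. SIG_FULL: (M_WAIT) → mode=M_HOME action=drive_fwd
6. SIG_FULL: (M_HOME) → mode=M_NAV action=rotate
7. SIG_FAR: (M_NAV) → mode=M_HOME action=rotate
8. SIG_LOST: (M_HOME) → mode=M_HOME action=open_gripper

final mode: M_HOME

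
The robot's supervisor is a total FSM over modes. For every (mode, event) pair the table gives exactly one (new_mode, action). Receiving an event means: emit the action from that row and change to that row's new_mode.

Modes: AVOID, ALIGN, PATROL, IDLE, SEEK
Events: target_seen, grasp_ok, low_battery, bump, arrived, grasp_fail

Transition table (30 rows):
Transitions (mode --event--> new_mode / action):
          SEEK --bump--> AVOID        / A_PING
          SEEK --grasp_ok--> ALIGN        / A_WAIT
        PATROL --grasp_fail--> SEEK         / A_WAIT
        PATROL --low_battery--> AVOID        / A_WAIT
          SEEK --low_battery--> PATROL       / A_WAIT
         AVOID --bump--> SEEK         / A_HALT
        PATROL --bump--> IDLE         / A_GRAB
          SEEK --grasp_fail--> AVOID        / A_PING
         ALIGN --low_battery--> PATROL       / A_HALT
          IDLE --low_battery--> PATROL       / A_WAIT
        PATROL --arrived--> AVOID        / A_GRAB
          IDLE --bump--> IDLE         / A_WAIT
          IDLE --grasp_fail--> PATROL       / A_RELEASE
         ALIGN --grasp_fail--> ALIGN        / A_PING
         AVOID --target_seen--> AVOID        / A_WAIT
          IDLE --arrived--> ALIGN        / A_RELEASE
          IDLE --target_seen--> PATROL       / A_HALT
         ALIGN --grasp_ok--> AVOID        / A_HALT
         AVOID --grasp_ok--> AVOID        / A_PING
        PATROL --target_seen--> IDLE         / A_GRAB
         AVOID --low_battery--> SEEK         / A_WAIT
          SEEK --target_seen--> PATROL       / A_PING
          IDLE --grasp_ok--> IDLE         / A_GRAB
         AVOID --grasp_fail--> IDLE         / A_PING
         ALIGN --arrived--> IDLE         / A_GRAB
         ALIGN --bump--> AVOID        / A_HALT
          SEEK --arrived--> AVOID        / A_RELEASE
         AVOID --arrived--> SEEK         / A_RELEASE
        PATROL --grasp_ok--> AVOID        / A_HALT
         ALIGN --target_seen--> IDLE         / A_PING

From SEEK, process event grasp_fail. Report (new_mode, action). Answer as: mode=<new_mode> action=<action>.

mode=AVOID action=A_PING

current mode = SEEK; filter table to that mode:
  (SEEK, bump) → (AVOID, A_PING)
  (SEEK, grasp_ok) → (ALIGN, A_WAIT)
  (SEEK, low_battery) → (PATROL, A_WAIT)
  (SEEK, grasp_fail) → (AVOID, A_PING)  ← event matches
  (SEEK, target_seen) → (PATROL, A_PING)
  (SEEK, arrived) → (AVOID, A_RELEASE)
event = grasp_fail selects (AVOID, A_PING)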